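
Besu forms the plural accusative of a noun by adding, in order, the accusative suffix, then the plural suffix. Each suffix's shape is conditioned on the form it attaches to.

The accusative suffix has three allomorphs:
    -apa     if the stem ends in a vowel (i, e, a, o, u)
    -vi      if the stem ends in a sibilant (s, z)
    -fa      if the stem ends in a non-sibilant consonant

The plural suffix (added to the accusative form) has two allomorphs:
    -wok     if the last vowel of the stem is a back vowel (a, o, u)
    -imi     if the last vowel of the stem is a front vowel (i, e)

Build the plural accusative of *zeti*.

*zeti* — final sound /i/ (a vowel) → -apa → *zetiapa*.
The accusative form *zetiapa*: last vowel = /a/, a back vowel → -wok → *zetiapawok*.

zetiapawok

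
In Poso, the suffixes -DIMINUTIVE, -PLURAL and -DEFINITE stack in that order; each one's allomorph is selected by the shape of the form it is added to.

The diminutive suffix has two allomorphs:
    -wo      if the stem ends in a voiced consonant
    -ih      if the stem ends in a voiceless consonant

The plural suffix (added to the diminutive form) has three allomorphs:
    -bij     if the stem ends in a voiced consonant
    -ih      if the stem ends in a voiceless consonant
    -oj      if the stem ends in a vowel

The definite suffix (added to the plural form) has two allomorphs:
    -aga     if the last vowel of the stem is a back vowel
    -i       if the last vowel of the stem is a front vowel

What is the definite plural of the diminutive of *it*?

Since the final consonant of *it* is /t/ (voiceless), it takes -ih, giving *itih*.
Since the final sound of the diminutive form *itih* is /h/ (a voiceless consonant), it takes -ih, giving *itihih*.
The plural form *itihih*: last vowel = /i/, a front vowel → -i → *itihihi*.

itihihi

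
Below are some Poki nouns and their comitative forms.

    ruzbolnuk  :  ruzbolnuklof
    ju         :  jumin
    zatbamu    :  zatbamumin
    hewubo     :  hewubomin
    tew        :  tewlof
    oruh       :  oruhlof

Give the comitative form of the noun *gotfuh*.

gotfuhlof

The pattern is consonant vs. vowel: -lof when the stem ends in a consonant (*ruzbolnuk*, *tew*, *oruh*); -min when the stem ends in a vowel (*ju*, *zatbamu*, *hewubo*).
*gotfuh*: final sound = /h/, a consonant → -lof → *gotfuhlof*.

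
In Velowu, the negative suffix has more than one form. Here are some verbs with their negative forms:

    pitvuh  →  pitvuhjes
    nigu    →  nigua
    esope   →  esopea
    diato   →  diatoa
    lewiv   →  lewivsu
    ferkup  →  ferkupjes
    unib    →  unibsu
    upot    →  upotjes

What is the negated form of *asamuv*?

asamuvsu

The suffix is conditioned by the final sound: -jes when the stem ends in a voiceless consonant (*pitvuh*, *ferkup*, *upot*); -su when the stem ends in a voiced consonant (*lewiv*, *unib*); -a when the stem ends in a vowel (*nigu*, *esope*, *diato*).
*asamuv* — final sound /v/ (a voiced consonant) → -su → *asamuvsu*.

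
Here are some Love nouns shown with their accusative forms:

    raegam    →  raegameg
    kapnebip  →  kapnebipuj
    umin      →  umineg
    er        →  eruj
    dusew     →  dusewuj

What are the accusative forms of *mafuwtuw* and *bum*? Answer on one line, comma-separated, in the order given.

The alternation tracks the final consonant of the stem — -eg when the stem ends in a nasal (*raegam*, *umin*); -uj when the stem ends in a non-nasal consonant (*kapnebip*, *er*, *dusew*).
*mafuwtuw*: final consonant = /w/, non-nasal → -uj → *mafuwtuwuj*.
*bum*: final consonant = /m/, a nasal → -eg → *bumeg*.

mafuwtuwuj, bumeg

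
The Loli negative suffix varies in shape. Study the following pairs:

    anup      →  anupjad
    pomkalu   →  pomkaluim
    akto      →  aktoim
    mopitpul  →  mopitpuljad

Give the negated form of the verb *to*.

toim

The alternation tracks the final sound of the stem — -jad when the stem ends in a consonant (*anup*, *mopitpul*); -im when the stem ends in a vowel (*pomkalu*, *akto*).
Since the final sound of *to* is /o/ (a vowel), it takes -im, giving *toim*.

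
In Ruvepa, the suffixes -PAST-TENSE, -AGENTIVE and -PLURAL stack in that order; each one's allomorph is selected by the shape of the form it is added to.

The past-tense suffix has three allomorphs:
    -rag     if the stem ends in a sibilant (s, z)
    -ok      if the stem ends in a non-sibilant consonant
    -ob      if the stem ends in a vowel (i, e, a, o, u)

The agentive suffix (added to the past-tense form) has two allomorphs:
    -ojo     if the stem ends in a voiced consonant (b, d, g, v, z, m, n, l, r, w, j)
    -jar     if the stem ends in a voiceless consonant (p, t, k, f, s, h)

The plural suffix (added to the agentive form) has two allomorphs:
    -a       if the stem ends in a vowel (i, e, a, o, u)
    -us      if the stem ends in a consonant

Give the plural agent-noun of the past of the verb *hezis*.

hezisragojoa

The final sound of *hezis* is /s/, which is a sibilant, so the past-tense suffix is -rag, giving *hezisrag*.
Since the final consonant of the past-tense form *hezisrag* is /g/ (voiced), it takes -ojo, giving *hezisragojo*.
The agentive form *hezisragojo* — final sound /o/ (a vowel) → -a → *hezisragojoa*.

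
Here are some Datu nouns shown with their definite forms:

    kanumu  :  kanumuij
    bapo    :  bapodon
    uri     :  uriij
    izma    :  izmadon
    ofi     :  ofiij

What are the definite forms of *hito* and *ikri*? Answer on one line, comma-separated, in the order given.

The pattern is height harmony: -ij when the last vowel of the stem is a high vowel (*kanumu*, *uri*, *ofi*); -don when the last vowel of the stem is a non-high vowel (*bapo*, *izma*).
Since the last vowel of *hito* is /o/ (a non-high vowel), it takes -don, giving *hitodon*.
*ikri*: last vowel = /i/, a high vowel → -ij → *ikriij*.

hitodon, ikriij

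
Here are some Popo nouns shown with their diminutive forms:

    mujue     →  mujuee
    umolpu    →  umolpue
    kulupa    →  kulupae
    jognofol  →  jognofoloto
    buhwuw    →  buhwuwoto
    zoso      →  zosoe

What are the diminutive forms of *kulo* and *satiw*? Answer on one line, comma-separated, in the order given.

kuloe, satiwoto

The suffix is conditioned by the final sound: -oto when the stem ends in a consonant (*jognofol*, *buhwuw*); -e when the stem ends in a vowel (*mujue*, *umolpu*, *kulupa*, *zoso*).
*kulo* — final sound /o/ (a vowel) → -e → *kuloe*.
*satiw* — final sound /w/ (a consonant) → -oto → *satiwoto*.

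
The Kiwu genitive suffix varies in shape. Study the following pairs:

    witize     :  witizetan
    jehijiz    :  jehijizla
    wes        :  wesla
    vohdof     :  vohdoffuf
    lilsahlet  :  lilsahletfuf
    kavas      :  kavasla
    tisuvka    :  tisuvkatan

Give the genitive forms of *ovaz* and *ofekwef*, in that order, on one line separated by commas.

ovazla, ofekweffuf

Looking at the final sound of each stem: -la when the stem ends in a sibilant (*jehijiz*, *wes*, *kavas*); -fuf when the stem ends in a non-sibilant consonant (*vohdof*, *lilsahlet*); -tan when the stem ends in a vowel (*witize*, *tisuvka*).
Since the final sound of *ovaz* is /z/ (a sibilant), it takes -la, giving *ovazla*.
Since the final sound of *ofekwef* is /f/ (a non-sibilant consonant), it takes -fuf, giving *ofekweffuf*.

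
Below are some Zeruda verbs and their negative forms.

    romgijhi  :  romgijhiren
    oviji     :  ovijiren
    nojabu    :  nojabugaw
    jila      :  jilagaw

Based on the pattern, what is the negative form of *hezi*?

Looking at the last vowel of each stem: -ren when the last vowel of the stem is a front vowel (*romgijhi*, *oviji*); -gaw when the last vowel of the stem is a back vowel (*nojabu*, *jila*).
*hezi* — last vowel /i/ (a front vowel) → -ren → *heziren*.

heziren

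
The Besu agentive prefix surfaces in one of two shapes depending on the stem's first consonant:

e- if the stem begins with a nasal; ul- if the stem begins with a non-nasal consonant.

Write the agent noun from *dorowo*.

*dorowo*: first consonant = /d/, non-nasal → ul- → *uldorowo*.

uldorowo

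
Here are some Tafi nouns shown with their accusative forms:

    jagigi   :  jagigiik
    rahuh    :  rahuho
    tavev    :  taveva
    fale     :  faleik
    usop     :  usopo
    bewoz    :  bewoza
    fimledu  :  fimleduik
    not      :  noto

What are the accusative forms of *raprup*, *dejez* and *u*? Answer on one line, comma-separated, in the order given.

raprupo, dejeza, uik

The pattern is voicing of the final sound: -o when the stem ends in a voiceless consonant (*rahuh*, *usop*, *not*); -a when the stem ends in a voiced consonant (*tavev*, *bewoz*); -ik when the stem ends in a vowel (*jagigi*, *fale*, *fimledu*).
*raprup* — final sound /p/ (a voiceless consonant) → -o → *raprupo*.
*dejez* — final sound /z/ (a voiced consonant) → -a → *dejeza*.
*u* — final sound /u/ (a vowel) → -ik → *uik*.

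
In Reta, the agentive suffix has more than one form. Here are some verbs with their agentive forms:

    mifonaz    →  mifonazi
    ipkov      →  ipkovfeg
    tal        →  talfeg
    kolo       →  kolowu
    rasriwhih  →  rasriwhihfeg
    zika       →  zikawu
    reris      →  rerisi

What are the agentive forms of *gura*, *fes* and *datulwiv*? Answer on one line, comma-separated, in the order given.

The alternation tracks the final sound of the stem — -i when the stem ends in a sibilant (*mifonaz*, *reris*); -feg when the stem ends in a non-sibilant consonant (*ipkov*, *tal*, *rasriwhih*); -wu when the stem ends in a vowel (*kolo*, *zika*).
*gura*: final sound = /a/, a vowel → -wu → *gurawu*.
Since the final sound of *fes* is /s/ (a sibilant), it takes -i, giving *fesi*.
*datulwiv* — final sound /v/ (a non-sibilant consonant) → -feg → *datulwivfeg*.

gurawu, fesi, datulwivfeg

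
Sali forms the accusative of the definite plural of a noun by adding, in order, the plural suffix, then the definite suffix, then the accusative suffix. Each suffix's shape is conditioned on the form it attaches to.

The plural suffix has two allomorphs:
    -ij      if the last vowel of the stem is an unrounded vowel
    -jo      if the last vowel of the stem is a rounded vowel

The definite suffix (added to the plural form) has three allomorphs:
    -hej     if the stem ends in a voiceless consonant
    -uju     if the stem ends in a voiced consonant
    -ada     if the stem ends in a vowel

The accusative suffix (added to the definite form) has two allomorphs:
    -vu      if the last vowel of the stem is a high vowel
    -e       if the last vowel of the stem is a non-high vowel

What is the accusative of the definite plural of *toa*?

toaijujuvu

The last vowel of *toa* is /a/, which is an unrounded vowel, so the plural suffix is -ij, giving *toaij*.
The plural form *toaij*: final sound = /j/, a voiced consonant → -uju → *toaijuju*.
Since the last vowel of the definite form *toaijuju* is /u/ (a high vowel), it takes -vu, giving *toaijujuvu*.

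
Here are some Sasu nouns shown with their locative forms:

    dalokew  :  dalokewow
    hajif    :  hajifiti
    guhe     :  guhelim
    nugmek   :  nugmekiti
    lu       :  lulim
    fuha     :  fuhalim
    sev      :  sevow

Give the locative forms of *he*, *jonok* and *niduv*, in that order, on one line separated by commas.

helim, jonokiti, niduvow

The suffix is conditioned by the final sound: -iti when the stem ends in a voiceless consonant (*hajif*, *nugmek*); -ow when the stem ends in a voiced consonant (*dalokew*, *sev*); -lim when the stem ends in a vowel (*guhe*, *lu*, *fuha*).
The final sound of *he* is /e/, which is a vowel, so the suffix is -lim, giving *helim*.
Since the final sound of *jonok* is /k/ (a voiceless consonant), it takes -iti, giving *jonokiti*.
*niduv*: final sound = /v/, a voiced consonant → -ow → *niduvow*.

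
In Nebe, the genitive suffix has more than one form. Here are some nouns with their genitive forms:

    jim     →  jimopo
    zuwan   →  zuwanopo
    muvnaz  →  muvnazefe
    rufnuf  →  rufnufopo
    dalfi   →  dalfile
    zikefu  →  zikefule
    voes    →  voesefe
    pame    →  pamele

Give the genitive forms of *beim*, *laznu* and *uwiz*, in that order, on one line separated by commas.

Looking at the final sound of each stem: -efe when the stem ends in a sibilant (*muvnaz*, *voes*); -opo when the stem ends in a non-sibilant consonant (*jim*, *zuwan*, *rufnuf*); -le when the stem ends in a vowel (*dalfi*, *zikefu*, *pame*).
*beim* — final sound /m/ (a non-sibilant consonant) → -opo → *beimopo*.
*laznu* — final sound /u/ (a vowel) → -le → *laznule*.
*uwiz*: final sound = /z/, a sibilant → -efe → *uwizefe*.

beimopo, laznule, uwizefe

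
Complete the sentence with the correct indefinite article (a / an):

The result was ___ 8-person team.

an

The indefinite article is chosen by the initial *sound* of the following word, not its spelling.
The number *8* is spoken "eight", beginning with /eɪt/ — a vowel sound.
So the article is *an*: The result was an 8-person team.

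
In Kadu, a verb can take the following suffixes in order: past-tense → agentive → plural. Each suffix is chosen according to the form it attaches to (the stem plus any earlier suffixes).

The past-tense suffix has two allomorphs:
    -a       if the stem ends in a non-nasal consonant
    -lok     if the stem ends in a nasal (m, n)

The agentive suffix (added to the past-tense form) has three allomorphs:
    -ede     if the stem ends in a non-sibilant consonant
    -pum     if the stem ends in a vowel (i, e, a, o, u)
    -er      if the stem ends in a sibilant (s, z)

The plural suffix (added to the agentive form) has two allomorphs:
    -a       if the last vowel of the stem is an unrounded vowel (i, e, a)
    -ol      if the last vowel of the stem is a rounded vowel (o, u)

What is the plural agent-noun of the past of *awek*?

awekapumol

Since the final consonant of *awek* is /k/ (non-nasal), it takes -a, giving *aweka*.
The final sound of the past-tense form *aweka* is /a/, which is a vowel, so the agentive suffix is -pum, giving *awekapum*.
Since the last vowel of the agentive form *awekapum* is /u/ (a rounded vowel), it takes -ol, giving *awekapumol*.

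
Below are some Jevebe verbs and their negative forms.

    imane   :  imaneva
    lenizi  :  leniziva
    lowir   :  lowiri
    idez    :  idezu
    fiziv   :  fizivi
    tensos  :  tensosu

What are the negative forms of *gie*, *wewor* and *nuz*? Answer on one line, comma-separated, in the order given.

gieva, wewori, nuzu

The pattern is sibilance of the final sound: -u when the stem ends in a sibilant (*idez*, *tensos*); -i when the stem ends in a non-sibilant consonant (*lowir*, *fiziv*); -va when the stem ends in a vowel (*imane*, *lenizi*).
Since the final sound of *gie* is /e/ (a vowel), it takes -va, giving *gieva*.
The final sound of *wewor* is /r/, which is a non-sibilant consonant, so the suffix is -i, giving *wewori*.
*nuz*: final sound = /z/, a sibilant → -u → *nuzu*.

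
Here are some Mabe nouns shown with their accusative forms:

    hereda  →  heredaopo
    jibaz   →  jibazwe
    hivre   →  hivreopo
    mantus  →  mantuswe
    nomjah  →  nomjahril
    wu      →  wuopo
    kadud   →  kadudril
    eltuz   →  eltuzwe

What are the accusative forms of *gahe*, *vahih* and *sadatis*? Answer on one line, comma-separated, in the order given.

gaheopo, vahihril, sadatiswe

The suffix is conditioned by the final sound: -we when the stem ends in a sibilant (*jibaz*, *mantus*, *eltuz*); -ril when the stem ends in a non-sibilant consonant (*nomjah*, *kadud*); -opo when the stem ends in a vowel (*hereda*, *hivre*, *wu*).
The final sound of *gahe* is /e/, which is a vowel, so the suffix is -opo, giving *gaheopo*.
The final sound of *vahih* is /h/, which is a non-sibilant consonant, so the suffix is -ril, giving *vahihril*.
*sadatis*: final sound = /s/, a sibilant → -we → *sadatiswe*.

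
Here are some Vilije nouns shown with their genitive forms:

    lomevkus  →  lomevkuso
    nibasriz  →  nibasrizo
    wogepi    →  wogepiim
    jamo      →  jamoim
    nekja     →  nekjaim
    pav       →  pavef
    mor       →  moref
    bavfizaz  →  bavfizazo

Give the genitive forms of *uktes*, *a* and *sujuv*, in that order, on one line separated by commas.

ukteso, aim, sujuvef

The pattern is sibilance of the final sound: -o when the stem ends in a sibilant (*lomevkus*, *nibasriz*, *bavfizaz*); -ef when the stem ends in a non-sibilant consonant (*pav*, *mor*); -im when the stem ends in a vowel (*wogepi*, *jamo*, *nekja*).
The final sound of *uktes* is /s/, which is a sibilant, so the suffix is -o, giving *ukteso*.
The final sound of *a* is /a/, which is a vowel, so the suffix is -im, giving *aim*.
Since the final sound of *sujuv* is /v/ (a non-sibilant consonant), it takes -ef, giving *sujuvef*.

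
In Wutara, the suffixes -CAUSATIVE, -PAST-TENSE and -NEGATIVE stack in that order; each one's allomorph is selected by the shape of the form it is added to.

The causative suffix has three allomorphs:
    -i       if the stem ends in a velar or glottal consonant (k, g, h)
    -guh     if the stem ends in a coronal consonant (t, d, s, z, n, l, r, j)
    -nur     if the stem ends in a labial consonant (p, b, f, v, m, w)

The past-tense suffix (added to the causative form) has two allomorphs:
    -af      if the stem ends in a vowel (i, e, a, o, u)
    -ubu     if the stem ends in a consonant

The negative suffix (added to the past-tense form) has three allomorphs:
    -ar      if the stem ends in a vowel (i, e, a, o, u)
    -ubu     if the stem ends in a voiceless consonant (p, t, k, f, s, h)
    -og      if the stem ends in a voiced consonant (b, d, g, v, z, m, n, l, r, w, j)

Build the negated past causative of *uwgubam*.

*uwgubam*: final consonant = /m/, labial → -nur → *uwgubamnur*.
The causative form *uwgubamnur*: final sound = /r/, a consonant → -ubu → *uwgubamnurubu*.
The past-tense form *uwgubamnurubu*: final sound = /u/, a vowel → -ar → *uwgubamnurubuar*.

uwgubamnurubuar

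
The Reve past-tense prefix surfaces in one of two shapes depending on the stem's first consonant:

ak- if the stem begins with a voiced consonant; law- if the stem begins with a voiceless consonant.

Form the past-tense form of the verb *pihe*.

*pihe* — first consonant /p/ (voiceless) → law- → *lawpihe*.

lawpihe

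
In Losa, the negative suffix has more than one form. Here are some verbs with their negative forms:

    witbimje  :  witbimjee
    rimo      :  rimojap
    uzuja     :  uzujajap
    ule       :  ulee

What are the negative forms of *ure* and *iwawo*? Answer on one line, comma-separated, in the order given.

The pattern is front/back vowel harmony: -e when the last vowel of the stem is a front vowel (*witbimje*, *ule*); -jap when the last vowel of the stem is a back vowel (*rimo*, *uzuja*).
*ure*: last vowel = /e/, a front vowel → -e → *uree*.
*iwawo* — last vowel /o/ (a back vowel) → -jap → *iwawojap*.

uree, iwawojap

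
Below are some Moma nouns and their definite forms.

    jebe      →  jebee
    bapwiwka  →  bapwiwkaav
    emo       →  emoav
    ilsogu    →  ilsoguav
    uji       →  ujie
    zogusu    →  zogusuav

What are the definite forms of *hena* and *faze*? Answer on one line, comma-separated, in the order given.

The pattern is front/back vowel harmony: -e when the last vowel of the stem is a front vowel (*jebe*, *uji*); -av when the last vowel of the stem is a back vowel (*bapwiwka*, *emo*, *ilsogu*, *zogusu*).
Since the last vowel of *hena* is /a/ (a back vowel), it takes -av, giving *henaav*.
Since the last vowel of *faze* is /e/ (a front vowel), it takes -e, giving *fazee*.

henaav, fazee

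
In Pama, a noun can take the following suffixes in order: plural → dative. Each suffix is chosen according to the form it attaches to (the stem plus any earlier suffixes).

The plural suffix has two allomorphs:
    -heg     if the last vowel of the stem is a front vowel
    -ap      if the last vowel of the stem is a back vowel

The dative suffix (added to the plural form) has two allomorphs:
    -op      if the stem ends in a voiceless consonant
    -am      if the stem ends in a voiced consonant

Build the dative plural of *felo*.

The last vowel of *felo* is /o/, which is a back vowel, so the plural suffix is -ap, giving *feloap*.
The plural form *feloap*: final consonant = /p/, voiceless → -op → *feloapop*.

feloapop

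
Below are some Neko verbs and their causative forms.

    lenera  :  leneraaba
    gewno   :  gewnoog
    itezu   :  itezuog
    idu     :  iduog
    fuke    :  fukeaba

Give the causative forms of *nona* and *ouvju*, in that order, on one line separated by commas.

Looking at the last vowel of each stem: -og when the last vowel of the stem is a rounded vowel (*gewno*, *itezu*, *idu*); -aba when the last vowel of the stem is an unrounded vowel (*lenera*, *fuke*).
The last vowel of *nona* is /a/, which is an unrounded vowel, so the suffix is -aba, giving *nonaaba*.
*ouvju* — last vowel /u/ (a rounded vowel) → -og → *ouvjuog*.

nonaaba, ouvjuog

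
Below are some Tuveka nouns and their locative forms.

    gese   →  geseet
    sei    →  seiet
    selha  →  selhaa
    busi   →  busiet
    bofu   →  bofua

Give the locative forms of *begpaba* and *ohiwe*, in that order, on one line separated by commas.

The alternation tracks the last vowel of the stem — -et when the last vowel of the stem is a front vowel (*gese*, *sei*, *busi*); -a when the last vowel of the stem is a back vowel (*selha*, *bofu*).
The last vowel of *begpaba* is /a/, which is a back vowel, so the suffix is -a, giving *begpabaa*.
The last vowel of *ohiwe* is /e/, which is a front vowel, so the suffix is -et, giving *ohiweet*.

begpabaa, ohiweet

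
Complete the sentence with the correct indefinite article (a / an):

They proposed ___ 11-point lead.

an

The indefinite article is chosen by the initial *sound* of the following word, not its spelling.
The number *11* is spoken "eleven", beginning with /ɪˈlɛvən/ — a vowel sound.
So the article is *an*: They proposed an 11-point lead.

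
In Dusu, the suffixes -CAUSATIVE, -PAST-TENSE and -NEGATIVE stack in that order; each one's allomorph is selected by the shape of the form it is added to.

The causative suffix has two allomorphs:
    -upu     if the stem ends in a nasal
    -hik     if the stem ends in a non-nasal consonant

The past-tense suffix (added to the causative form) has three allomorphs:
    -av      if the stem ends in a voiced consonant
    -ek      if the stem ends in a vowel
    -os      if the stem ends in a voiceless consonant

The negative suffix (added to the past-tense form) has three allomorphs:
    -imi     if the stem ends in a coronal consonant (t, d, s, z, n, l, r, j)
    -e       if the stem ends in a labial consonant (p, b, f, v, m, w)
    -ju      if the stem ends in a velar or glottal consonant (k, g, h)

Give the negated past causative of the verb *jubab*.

The final consonant of *jubab* is /b/, which is non-nasal, so the causative suffix is -hik, giving *jubabhik*.
The causative form *jubabhik* — final sound /k/ (a voiceless consonant) → -os → *jubabhikos*.
The past-tense form *jubabhikos* — final consonant /s/ (coronal) → -imi → *jubabhikosimi*.

jubabhikosimi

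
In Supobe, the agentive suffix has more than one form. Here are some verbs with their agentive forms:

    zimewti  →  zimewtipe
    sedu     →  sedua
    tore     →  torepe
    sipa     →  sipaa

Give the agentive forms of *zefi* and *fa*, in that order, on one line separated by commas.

zefipe, faa

The suffix is conditioned by the last vowel: -pe when the last vowel of the stem is a front vowel (*zimewti*, *tore*); -a when the last vowel of the stem is a back vowel (*sedu*, *sipa*).
*zefi* — last vowel /i/ (a front vowel) → -pe → *zefipe*.
*fa*: last vowel = /a/, a back vowel → -a → *faa*.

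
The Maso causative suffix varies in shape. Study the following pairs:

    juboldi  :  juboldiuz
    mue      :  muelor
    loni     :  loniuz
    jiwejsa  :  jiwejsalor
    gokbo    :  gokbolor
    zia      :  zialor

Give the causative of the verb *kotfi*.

The alternation tracks the last vowel of the stem — -uz when the last vowel of the stem is a high vowel (*juboldi*, *loni*); -lor when the last vowel of the stem is a non-high vowel (*mue*, *jiwejsa*, *gokbo*, *zia*).
*kotfi*: last vowel = /i/, a high vowel → -uz → *kotfiuz*.

kotfiuz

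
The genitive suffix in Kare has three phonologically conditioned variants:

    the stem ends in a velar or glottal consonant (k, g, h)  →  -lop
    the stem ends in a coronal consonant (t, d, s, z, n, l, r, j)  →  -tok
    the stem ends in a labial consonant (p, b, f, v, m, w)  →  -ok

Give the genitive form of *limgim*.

The final consonant of *limgim* is /m/, which is labial, so the suffix is -ok, giving *limgimok*.

limgimok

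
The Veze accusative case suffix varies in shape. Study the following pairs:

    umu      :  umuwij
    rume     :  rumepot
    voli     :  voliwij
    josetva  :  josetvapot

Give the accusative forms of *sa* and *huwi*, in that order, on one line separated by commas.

The pattern is height harmony: -wij when the last vowel of the stem is a high vowel (*umu*, *voli*); -pot when the last vowel of the stem is a non-high vowel (*rume*, *josetva*).
The last vowel of *sa* is /a/, which is a non-high vowel, so the suffix is -pot, giving *sapot*.
Since the last vowel of *huwi* is /i/ (a high vowel), it takes -wij, giving *huwiwij*.

sapot, huwiwij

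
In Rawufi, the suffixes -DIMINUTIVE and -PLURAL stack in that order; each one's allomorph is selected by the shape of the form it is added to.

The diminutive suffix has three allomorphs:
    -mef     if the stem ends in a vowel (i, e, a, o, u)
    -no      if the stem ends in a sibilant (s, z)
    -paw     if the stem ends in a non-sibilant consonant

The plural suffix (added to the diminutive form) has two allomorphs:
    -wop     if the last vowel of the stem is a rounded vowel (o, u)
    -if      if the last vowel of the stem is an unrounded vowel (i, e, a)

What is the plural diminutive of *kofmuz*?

kofmuznowop

The final sound of *kofmuz* is /z/, which is a sibilant, so the diminutive suffix is -no, giving *kofmuzno*.
Since the last vowel of the diminutive form *kofmuzno* is /o/ (a rounded vowel), it takes -wop, giving *kofmuznowop*.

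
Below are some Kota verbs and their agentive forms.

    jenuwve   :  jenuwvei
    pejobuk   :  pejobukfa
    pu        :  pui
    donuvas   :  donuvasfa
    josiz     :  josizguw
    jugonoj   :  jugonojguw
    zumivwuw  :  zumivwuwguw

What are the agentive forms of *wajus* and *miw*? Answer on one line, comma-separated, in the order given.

The suffix is conditioned by the final sound: -fa when the stem ends in a voiceless consonant (*pejobuk*, *donuvas*); -guw when the stem ends in a voiced consonant (*josiz*, *jugonoj*, *zumivwuw*); -i when the stem ends in a vowel (*jenuwve*, *pu*).
The final sound of *wajus* is /s/, which is a voiceless consonant, so the suffix is -fa, giving *wajusfa*.
*miw*: final sound = /w/, a voiced consonant → -guw → *miwguw*.

wajusfa, miwguw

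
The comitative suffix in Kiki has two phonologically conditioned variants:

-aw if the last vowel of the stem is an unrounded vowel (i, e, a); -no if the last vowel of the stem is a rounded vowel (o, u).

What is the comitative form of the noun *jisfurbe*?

*jisfurbe*: last vowel = /e/, an unrounded vowel → -aw → *jisfurbeaw*.

jisfurbeaw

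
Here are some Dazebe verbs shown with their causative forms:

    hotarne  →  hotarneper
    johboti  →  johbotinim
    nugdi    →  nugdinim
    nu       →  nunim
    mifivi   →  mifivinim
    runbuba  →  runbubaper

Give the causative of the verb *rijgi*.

The suffix is conditioned by the last vowel: -nim when the last vowel of the stem is a high vowel (*johboti*, *nugdi*, *nu*, *mifivi*); -per when the last vowel of the stem is a non-high vowel (*hotarne*, *runbuba*).
*rijgi* — last vowel /i/ (a high vowel) → -nim → *rijginim*.

rijginim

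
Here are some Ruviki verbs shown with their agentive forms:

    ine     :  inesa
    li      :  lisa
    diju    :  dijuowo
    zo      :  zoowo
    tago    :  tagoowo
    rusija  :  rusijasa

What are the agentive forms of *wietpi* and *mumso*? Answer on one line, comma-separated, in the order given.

wietpisa, mumsoowo

The alternation tracks the last vowel of the stem — -owo when the last vowel of the stem is a rounded vowel (*diju*, *zo*, *tago*); -sa when the last vowel of the stem is an unrounded vowel (*ine*, *li*, *rusija*).
*wietpi*: last vowel = /i/, an unrounded vowel → -sa → *wietpisa*.
Since the last vowel of *mumso* is /o/ (a rounded vowel), it takes -owo, giving *mumsoowo*.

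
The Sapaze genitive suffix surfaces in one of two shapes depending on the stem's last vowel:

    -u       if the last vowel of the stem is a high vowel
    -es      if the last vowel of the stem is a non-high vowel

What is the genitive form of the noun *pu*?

*pu*: last vowel = /u/, a high vowel → -u → *puu*.

puu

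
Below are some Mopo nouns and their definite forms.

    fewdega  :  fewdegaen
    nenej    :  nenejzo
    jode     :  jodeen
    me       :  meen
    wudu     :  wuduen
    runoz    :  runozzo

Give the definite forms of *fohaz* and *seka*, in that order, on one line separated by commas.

fohazzo, sekaen

The alternation tracks the final sound of the stem — -zo when the stem ends in a consonant (*nenej*, *runoz*); -en when the stem ends in a vowel (*fewdega*, *jode*, *me*, *wudu*).
*fohaz*: final sound = /z/, a consonant → -zo → *fohazzo*.
The final sound of *seka* is /a/, which is a vowel, so the suffix is -en, giving *sekaen*.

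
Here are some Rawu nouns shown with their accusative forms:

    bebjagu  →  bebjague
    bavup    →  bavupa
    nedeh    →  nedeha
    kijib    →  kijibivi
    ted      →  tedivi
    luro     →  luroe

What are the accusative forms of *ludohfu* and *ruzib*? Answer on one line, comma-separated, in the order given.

Looking at the final sound of each stem: -a when the stem ends in a voiceless consonant (*bavup*, *nedeh*); -ivi when the stem ends in a voiced consonant (*kijib*, *ted*); -e when the stem ends in a vowel (*bebjagu*, *luro*).
The final sound of *ludohfu* is /u/, which is a vowel, so the suffix is -e, giving *ludohfue*.
The final sound of *ruzib* is /b/, which is a voiced consonant, so the suffix is -ivi, giving *ruzibivi*.

ludohfue, ruzibivi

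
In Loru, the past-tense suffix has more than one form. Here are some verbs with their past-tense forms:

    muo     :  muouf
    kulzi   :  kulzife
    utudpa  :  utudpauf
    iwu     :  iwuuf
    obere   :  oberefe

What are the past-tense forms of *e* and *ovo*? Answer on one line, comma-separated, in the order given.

The alternation tracks the last vowel of the stem — -fe when the last vowel of the stem is a front vowel (*kulzi*, *obere*); -uf when the last vowel of the stem is a back vowel (*muo*, *utudpa*, *iwu*).
*e* — last vowel /e/ (a front vowel) → -fe → *efe*.
*ovo*: last vowel = /o/, a back vowel → -uf → *ovouf*.

efe, ovouf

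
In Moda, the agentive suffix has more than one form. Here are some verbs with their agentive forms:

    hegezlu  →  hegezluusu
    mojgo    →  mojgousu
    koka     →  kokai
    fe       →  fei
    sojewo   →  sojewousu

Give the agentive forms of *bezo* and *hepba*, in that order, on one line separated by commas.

The alternation tracks the last vowel of the stem — -usu when the last vowel of the stem is a rounded vowel (*hegezlu*, *mojgo*, *sojewo*); -i when the last vowel of the stem is an unrounded vowel (*koka*, *fe*).
Since the last vowel of *bezo* is /o/ (a rounded vowel), it takes -usu, giving *bezousu*.
*hepba* — last vowel /a/ (an unrounded vowel) → -i → *hepbai*.

bezousu, hepbai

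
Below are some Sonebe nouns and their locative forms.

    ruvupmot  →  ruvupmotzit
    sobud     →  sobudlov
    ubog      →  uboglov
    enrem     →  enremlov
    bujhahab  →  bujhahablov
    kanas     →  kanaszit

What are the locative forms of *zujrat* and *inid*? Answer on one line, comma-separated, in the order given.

zujratzit, inidlov

The alternation tracks the final consonant of the stem — -zit when the stem ends in a voiceless consonant (*ruvupmot*, *kanas*); -lov when the stem ends in a voiced consonant (*sobud*, *ubog*, *enrem*, *bujhahab*).
*zujrat* — final consonant /t/ (voiceless) → -zit → *zujratzit*.
The final consonant of *inid* is /d/, which is voiced, so the suffix is -lov, giving *inidlov*.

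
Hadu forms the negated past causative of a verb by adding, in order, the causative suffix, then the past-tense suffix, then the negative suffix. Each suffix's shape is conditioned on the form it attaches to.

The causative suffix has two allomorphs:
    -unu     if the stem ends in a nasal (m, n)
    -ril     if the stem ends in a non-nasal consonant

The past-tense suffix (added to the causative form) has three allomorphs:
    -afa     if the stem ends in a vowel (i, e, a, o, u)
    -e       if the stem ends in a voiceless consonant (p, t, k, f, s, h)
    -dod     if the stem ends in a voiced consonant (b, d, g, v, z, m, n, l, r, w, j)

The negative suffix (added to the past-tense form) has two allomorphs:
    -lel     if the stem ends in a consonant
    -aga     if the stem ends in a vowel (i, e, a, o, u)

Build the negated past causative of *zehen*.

zehenunuafaaga

The final consonant of *zehen* is /n/, which is a nasal, so the causative suffix is -unu, giving *zehenunu*.
Since the final sound of the causative form *zehenunu* is /u/ (a vowel), it takes -afa, giving *zehenunuafa*.
The final sound of the past-tense form *zehenunuafa* is /a/, which is a vowel, so the negative suffix is -aga, giving *zehenunuafaaga*.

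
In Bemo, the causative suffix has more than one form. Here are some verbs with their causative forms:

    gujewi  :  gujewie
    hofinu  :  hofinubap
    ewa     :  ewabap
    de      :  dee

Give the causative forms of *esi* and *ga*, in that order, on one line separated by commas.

The pattern is front/back vowel harmony: -e when the last vowel of the stem is a front vowel (*gujewi*, *de*); -bap when the last vowel of the stem is a back vowel (*hofinu*, *ewa*).
*esi* — last vowel /i/ (a front vowel) → -e → *esie*.
*ga* — last vowel /a/ (a back vowel) → -bap → *gabap*.

esie, gabap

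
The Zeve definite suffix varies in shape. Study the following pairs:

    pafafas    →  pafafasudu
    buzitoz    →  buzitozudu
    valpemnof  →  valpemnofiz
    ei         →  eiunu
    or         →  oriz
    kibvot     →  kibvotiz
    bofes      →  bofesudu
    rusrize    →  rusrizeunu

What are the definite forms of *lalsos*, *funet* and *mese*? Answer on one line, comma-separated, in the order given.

The suffix is conditioned by the final sound: -udu when the stem ends in a sibilant (*pafafas*, *buzitoz*, *bofes*); -iz when the stem ends in a non-sibilant consonant (*valpemnof*, *or*, *kibvot*); -unu when the stem ends in a vowel (*ei*, *rusrize*).
*lalsos* — final sound /s/ (a sibilant) → -udu → *lalsosudu*.
*funet* — final sound /t/ (a non-sibilant consonant) → -iz → *funetiz*.
*mese* — final sound /e/ (a vowel) → -unu → *meseunu*.

lalsosudu, funetiz, meseunu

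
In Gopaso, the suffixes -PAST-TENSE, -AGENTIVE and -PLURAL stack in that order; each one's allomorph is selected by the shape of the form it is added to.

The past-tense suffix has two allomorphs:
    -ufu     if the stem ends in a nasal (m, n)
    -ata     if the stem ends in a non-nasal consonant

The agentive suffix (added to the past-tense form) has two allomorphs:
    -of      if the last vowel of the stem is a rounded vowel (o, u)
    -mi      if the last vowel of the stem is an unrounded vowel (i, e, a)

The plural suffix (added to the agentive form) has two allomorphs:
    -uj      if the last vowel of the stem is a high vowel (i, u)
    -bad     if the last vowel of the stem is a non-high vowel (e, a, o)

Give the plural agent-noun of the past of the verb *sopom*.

sopomufuofbad

*sopom*: final consonant = /m/, a nasal → -ufu → *sopomufu*.
The past-tense form *sopomufu* — last vowel /u/ (a rounded vowel) → -of → *sopomufuof*.
The agentive form *sopomufuof* — last vowel /o/ (a non-high vowel) → -bad → *sopomufuofbad*.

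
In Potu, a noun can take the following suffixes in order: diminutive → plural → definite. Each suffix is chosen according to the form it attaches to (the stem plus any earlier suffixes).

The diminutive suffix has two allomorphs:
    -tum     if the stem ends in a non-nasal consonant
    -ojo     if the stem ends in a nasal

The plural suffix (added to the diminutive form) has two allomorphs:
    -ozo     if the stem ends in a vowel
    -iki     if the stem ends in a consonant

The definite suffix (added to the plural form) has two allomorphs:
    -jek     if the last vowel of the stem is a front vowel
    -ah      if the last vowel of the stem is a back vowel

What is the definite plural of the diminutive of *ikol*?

ikoltumikijek

*ikol* — final consonant /l/ (non-nasal) → -tum → *ikoltum*.
The diminutive form *ikoltum* — final sound /m/ (a consonant) → -iki → *ikoltumiki*.
The plural form *ikoltumiki* — last vowel /i/ (a front vowel) → -jek → *ikoltumikijek*.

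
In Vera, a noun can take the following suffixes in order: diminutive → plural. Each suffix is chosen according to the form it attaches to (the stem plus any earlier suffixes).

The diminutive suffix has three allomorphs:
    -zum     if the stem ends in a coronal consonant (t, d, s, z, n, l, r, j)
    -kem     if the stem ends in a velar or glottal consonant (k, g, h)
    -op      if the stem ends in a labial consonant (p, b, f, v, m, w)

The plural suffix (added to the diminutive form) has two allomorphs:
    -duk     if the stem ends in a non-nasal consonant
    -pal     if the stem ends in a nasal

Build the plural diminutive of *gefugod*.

gefugodzumpal

*gefugod*: final consonant = /d/, coronal → -zum → *gefugodzum*.
The diminutive form *gefugodzum* — final consonant /m/ (a nasal) → -pal → *gefugodzumpal*.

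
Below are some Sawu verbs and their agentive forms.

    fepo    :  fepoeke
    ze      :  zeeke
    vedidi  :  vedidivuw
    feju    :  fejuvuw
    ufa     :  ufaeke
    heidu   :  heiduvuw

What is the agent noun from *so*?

The alternation tracks the last vowel of the stem — -vuw when the last vowel of the stem is a high vowel (*vedidi*, *feju*, *heidu*); -eke when the last vowel of the stem is a non-high vowel (*fepo*, *ze*, *ufa*).
The last vowel of *so* is /o/, which is a non-high vowel, so the suffix is -eke, giving *soeke*.

soeke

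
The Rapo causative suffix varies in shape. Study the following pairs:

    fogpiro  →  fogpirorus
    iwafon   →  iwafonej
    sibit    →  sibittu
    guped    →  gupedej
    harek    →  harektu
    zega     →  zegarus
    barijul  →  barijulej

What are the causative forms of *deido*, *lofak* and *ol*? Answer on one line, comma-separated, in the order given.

The suffix is conditioned by the final sound: -tu when the stem ends in a voiceless consonant (*sibit*, *harek*); -ej when the stem ends in a voiced consonant (*iwafon*, *guped*, *barijul*); -rus when the stem ends in a vowel (*fogpiro*, *zega*).
The final sound of *deido* is /o/, which is a vowel, so the suffix is -rus, giving *deidorus*.
*lofak*: final sound = /k/, a voiceless consonant → -tu → *lofaktu*.
The final sound of *ol* is /l/, which is a voiced consonant, so the suffix is -ej, giving *olej*.

deidorus, lofaktu, olej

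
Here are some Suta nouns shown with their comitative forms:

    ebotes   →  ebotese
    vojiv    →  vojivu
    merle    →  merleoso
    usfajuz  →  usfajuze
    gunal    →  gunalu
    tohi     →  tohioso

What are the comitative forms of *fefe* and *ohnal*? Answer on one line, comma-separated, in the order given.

The suffix is conditioned by the final sound: -e when the stem ends in a sibilant (*ebotes*, *usfajuz*); -u when the stem ends in a non-sibilant consonant (*vojiv*, *gunal*); -oso when the stem ends in a vowel (*merle*, *tohi*).
*fefe* — final sound /e/ (a vowel) → -oso → *fefeoso*.
The final sound of *ohnal* is /l/, which is a non-sibilant consonant, so the suffix is -u, giving *ohnalu*.

fefeoso, ohnalu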